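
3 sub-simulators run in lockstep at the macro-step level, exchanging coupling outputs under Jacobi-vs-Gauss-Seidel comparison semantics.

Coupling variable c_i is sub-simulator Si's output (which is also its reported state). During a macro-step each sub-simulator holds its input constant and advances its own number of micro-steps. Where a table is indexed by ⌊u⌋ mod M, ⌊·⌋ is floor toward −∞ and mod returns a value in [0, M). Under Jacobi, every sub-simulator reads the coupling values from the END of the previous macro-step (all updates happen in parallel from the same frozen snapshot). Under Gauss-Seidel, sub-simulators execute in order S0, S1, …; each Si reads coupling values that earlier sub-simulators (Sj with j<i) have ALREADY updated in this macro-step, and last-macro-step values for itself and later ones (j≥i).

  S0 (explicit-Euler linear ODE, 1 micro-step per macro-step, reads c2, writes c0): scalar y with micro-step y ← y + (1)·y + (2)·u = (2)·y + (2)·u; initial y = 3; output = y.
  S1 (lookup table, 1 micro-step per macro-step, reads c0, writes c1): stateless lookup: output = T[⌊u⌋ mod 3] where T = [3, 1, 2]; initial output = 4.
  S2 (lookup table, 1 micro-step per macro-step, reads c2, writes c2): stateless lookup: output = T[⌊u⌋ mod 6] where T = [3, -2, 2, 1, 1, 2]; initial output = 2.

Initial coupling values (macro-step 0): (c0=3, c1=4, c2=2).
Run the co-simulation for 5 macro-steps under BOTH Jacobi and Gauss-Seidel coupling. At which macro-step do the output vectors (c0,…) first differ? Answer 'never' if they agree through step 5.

first divergence at macro-step: 1

[Jacobi] macro 1: S0 reads c2=2 → after 1×micro: 10; S1 reads c0=3 → after 1×micro: 3; S2 reads c2=2 → after 1×micro: 2 ⇒ (c0=10, c1=3, c2=2)
[Jacobi] macro 2: S0 reads c2=2 → after 1×micro: 24; S1 reads c0=10 → after 1×micro: 1; S2 reads c2=2 → after 1×micro: 2 ⇒ (c0=24, c1=1, c2=2)
[Jacobi] macro 3: S0 reads c2=2 → after 1×micro: 52; S1 reads c0=24 → after 1×micro: 3; S2 reads c2=2 → after 1×micro: 2 ⇒ (c0=52, c1=3, c2=2)
[Jacobi] macro 4: S0 reads c2=2 → after 1×micro: 108; S1 reads c0=52 → after 1×micro: 1; S2 reads c2=2 → after 1×micro: 2 ⇒ (c0=108, c1=1, c2=2)
[Jacobi] macro 5: S0 reads c2=2 → after 1×micro: 220; S1 reads c0=108 → after 1×micro: 3; S2 reads c2=2 → after 1×micro: 2 ⇒ (c0=220, c1=3, c2=2)
[Gauss-Seidel] macro 1: S0 reads c2=2 → after 1×micro: 10; S1 reads c0=10 → after 1×micro: 1; S2 reads c2=2 → after 1×micro: 2 ⇒ (c0=10, c1=1, c2=2)
[Gauss-Seidel] macro 2: S0 reads c2=2 → after 1×micro: 24; S1 reads c0=24 → after 1×micro: 3; S2 reads c2=2 → after 1×micro: 2 ⇒ (c0=24, c1=3, c2=2)
[Gauss-Seidel] macro 3: S0 reads c2=2 → after 1×micro: 52; S1 reads c0=52 → after 1×micro: 1; S2 reads c2=2 → after 1×micro: 2 ⇒ (c0=52, c1=1, c2=2)
[Gauss-Seidel] macro 4: S0 reads c2=2 → after 1×micro: 108; S1 reads c0=108 → after 1×micro: 3; S2 reads c2=2 → after 1×micro: 2 ⇒ (c0=108, c1=3, c2=2)
[Gauss-Seidel] macro 5: S0 reads c2=2 → after 1×micro: 220; S1 reads c0=220 → after 1×micro: 1; S2 reads c2=2 → after 1×micro: 2 ⇒ (c0=220, c1=1, c2=2)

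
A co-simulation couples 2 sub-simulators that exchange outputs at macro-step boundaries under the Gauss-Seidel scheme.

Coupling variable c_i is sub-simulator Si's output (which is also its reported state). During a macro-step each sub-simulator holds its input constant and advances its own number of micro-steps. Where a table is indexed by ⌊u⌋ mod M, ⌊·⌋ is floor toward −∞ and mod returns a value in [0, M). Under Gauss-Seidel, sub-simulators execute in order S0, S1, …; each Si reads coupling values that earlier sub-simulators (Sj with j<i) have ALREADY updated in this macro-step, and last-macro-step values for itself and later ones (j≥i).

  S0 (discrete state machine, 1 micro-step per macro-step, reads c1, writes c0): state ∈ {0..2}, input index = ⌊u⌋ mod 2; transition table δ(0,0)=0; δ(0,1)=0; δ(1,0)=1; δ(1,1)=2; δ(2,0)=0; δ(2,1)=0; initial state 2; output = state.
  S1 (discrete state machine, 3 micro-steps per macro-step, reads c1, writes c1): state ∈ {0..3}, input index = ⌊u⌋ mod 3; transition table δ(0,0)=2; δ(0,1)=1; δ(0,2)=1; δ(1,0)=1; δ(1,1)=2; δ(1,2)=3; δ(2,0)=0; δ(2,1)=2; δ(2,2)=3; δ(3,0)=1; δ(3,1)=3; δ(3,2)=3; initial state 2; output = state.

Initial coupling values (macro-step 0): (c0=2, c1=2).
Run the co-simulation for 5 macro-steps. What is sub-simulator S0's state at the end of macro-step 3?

S0 state at macro-step 3 = 0

macro 1: S0 reads c1=2 → after 1×micro: 0; S1 reads c1=2 → after 3×micro: 3 ⇒ (c0=0, c1=3)
macro 2: S0 reads c1=3 → after 1×micro: 0; S1 reads c1=3 → after 3×micro: 1 ⇒ (c0=0, c1=1)
macro 3: S0 reads c1=1 → after 1×micro: 0; S1 reads c1=1 → after 3×micro: 2 ⇒ (c0=0, c1=2)
macro 4: S0 reads c1=2 → after 1×micro: 0; S1 reads c1=2 → after 3×micro: 3 ⇒ (c0=0, c1=3)
macro 5: S0 reads c1=3 → after 1×micro: 0; S1 reads c1=3 → after 3×micro: 1 ⇒ (c0=0, c1=1)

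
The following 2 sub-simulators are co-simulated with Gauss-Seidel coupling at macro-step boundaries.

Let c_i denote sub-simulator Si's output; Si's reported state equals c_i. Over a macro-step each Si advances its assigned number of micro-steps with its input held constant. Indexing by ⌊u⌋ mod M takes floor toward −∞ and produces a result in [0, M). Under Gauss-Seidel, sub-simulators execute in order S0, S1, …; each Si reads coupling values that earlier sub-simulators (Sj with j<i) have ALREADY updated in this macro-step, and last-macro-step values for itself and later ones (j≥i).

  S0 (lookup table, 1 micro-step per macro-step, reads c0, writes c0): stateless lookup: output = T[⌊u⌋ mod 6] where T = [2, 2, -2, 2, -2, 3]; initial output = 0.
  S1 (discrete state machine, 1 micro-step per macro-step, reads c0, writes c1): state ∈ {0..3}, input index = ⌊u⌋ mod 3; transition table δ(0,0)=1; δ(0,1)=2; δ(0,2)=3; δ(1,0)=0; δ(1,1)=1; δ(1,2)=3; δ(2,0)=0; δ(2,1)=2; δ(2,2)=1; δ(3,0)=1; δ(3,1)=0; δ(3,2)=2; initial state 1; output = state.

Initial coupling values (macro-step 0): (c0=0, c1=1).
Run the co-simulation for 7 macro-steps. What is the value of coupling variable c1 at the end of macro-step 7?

c1 at macro-step 7 = 2

macro 1: S0 reads c0=0 → after 1×micro: 2; S1 reads c0=2 → after 1×micro: 3 ⇒ (c0=2, c1=3)
macro 2: S0 reads c0=2 → after 1×micro: -2; S1 reads c0=-2 → after 1×micro: 0 ⇒ (c0=-2, c1=0)
macro 3: S0 reads c0=-2 → after 1×micro: -2; S1 reads c0=-2 → after 1×micro: 2 ⇒ (c0=-2, c1=2)
macro 4: S0 reads c0=-2 → after 1×micro: -2; S1 reads c0=-2 → after 1×micro: 2 ⇒ (c0=-2, c1=2)
macro 5: S0 reads c0=-2 → after 1×micro: -2; S1 reads c0=-2 → after 1×micro: 2 ⇒ (c0=-2, c1=2)
macro 6: S0 reads c0=-2 → after 1×micro: -2; S1 reads c0=-2 → after 1×micro: 2 ⇒ (c0=-2, c1=2)
macro 7: S0 reads c0=-2 → after 1×micro: -2; S1 reads c0=-2 → after 1×micro: 2 ⇒ (c0=-2, c1=2)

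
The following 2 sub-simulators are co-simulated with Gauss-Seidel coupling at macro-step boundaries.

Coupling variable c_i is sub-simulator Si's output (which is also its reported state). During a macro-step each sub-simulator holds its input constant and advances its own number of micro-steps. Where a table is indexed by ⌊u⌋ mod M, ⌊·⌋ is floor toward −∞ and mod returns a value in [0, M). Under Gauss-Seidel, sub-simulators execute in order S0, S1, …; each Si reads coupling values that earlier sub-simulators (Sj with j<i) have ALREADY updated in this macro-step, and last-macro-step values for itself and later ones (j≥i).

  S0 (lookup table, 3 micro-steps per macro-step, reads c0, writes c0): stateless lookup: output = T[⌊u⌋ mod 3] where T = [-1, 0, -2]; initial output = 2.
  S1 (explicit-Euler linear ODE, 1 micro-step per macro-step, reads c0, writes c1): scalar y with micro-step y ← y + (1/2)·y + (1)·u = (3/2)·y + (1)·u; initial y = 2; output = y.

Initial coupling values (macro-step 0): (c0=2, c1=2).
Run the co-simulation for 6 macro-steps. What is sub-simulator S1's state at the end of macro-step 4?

S1 state at macro-step 4 = -1/8

macro 1: S0 reads c0=2 → after 3×micro: -2; S1 reads c0=-2 → after 1×micro: 1 ⇒ (c0=-2, c1=1)
macro 2: S0 reads c0=-2 → after 3×micro: 0; S1 reads c0=0 → after 1×micro: 3/2 ⇒ (c0=0, c1=3/2)
macro 3: S0 reads c0=0 → after 3×micro: -1; S1 reads c0=-1 → after 1×micro: 5/4 ⇒ (c0=-1, c1=5/4)
macro 4: S0 reads c0=-1 → after 3×micro: -2; S1 reads c0=-2 → after 1×micro: -1/8 ⇒ (c0=-2, c1=-1/8)
macro 5: S0 reads c0=-2 → after 3×micro: 0; S1 reads c0=0 → after 1×micro: -3/16 ⇒ (c0=0, c1=-3/16)
macro 6: S0 reads c0=0 → after 3×micro: -1; S1 reads c0=-1 → after 1×micro: -41/32 ⇒ (c0=-1, c1=-41/32)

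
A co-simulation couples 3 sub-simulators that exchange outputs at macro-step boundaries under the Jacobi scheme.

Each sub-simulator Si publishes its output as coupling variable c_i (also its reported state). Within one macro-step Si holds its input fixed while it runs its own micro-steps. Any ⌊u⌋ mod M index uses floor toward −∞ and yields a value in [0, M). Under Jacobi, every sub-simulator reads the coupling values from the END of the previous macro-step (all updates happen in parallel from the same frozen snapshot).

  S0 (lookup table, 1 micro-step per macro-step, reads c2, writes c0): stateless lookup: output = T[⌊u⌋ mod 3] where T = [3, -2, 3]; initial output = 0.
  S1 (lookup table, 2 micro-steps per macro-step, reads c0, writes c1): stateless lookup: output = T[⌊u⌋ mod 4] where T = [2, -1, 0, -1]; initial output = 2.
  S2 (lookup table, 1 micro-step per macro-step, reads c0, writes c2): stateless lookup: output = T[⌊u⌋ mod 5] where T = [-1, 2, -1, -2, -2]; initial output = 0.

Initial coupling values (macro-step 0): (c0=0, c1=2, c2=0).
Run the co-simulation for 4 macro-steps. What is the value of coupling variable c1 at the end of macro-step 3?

c1 at macro-step 3 = -1

macro 1: S0 reads c2=0 → after 1×micro: 3; S1 reads c0=0 → after 2×micro: 2; S2 reads c0=0 → after 1×micro: -1 ⇒ (c0=3, c1=2, c2=-1)
macro 2: S0 reads c2=-1 → after 1×micro: 3; S1 reads c0=3 → after 2×micro: -1; S2 reads c0=3 → after 1×micro: -2 ⇒ (c0=3, c1=-1, c2=-2)
macro 3: S0 reads c2=-2 → after 1×micro: -2; S1 reads c0=3 → after 2×micro: -1; S2 reads c0=3 → after 1×micro: -2 ⇒ (c0=-2, c1=-1, c2=-2)
macro 4: S0 reads c2=-2 → after 1×micro: -2; S1 reads c0=-2 → after 2×micro: 0; S2 reads c0=-2 → after 1×micro: -2 ⇒ (c0=-2, c1=0, c2=-2)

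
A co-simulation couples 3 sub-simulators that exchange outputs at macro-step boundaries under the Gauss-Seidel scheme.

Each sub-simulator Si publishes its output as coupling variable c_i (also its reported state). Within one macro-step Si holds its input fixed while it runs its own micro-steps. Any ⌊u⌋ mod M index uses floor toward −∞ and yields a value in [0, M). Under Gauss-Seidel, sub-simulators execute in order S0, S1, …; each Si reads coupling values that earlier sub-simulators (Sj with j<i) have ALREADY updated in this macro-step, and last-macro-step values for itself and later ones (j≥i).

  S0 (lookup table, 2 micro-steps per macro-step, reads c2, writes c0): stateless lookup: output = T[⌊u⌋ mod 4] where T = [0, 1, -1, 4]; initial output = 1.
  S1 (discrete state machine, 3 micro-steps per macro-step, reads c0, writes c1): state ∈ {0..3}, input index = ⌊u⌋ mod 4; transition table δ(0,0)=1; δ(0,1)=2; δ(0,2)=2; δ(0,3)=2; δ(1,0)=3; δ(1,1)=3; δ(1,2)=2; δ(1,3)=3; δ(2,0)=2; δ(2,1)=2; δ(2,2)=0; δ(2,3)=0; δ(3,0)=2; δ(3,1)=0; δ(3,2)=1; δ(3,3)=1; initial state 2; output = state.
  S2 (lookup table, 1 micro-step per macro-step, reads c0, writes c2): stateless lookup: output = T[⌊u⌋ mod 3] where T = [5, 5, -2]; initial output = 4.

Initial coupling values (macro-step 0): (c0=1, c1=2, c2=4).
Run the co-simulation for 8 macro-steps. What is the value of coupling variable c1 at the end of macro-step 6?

macro 1: S0 reads c2=4 → after 2×micro: 0; S1 reads c0=0 → after 3×micro: 2; S2 reads c0=0 → after 1×micro: 5 ⇒ (c0=0, c1=2, c2=5)
macro 2: S0 reads c2=5 → after 2×micro: 1; S1 reads c0=1 → after 3×micro: 2; S2 reads c0=1 → after 1×micro: 5 ⇒ (c0=1, c1=2, c2=5)
macro 3: S0 reads c2=5 → after 2×micro: 1; S1 reads c0=1 → after 3×micro: 2; S2 reads c0=1 → after 1×micro: 5 ⇒ (c0=1, c1=2, c2=5)
macro 4: S0 reads c2=5 → after 2×micro: 1; S1 reads c0=1 → after 3×micro: 2; S2 reads c0=1 → after 1×micro: 5 ⇒ (c0=1, c1=2, c2=5)
macro 5: S0 reads c2=5 → after 2×micro: 1; S1 reads c0=1 → after 3×micro: 2; S2 reads c0=1 → after 1×micro: 5 ⇒ (c0=1, c1=2, c2=5)
macro 6: S0 reads c2=5 → after 2×micro: 1; S1 reads c0=1 → after 3×micro: 2; S2 reads c0=1 → after 1×micro: 5 ⇒ (c0=1, c1=2, c2=5)
macro 7: S0 reads c2=5 → after 2×micro: 1; S1 reads c0=1 → after 3×micro: 2; S2 reads c0=1 → after 1×micro: 5 ⇒ (c0=1, c1=2, c2=5)
macro 8: S0 reads c2=5 → after 2×micro: 1; S1 reads c0=1 → after 3×micro: 2; S2 reads c0=1 → after 1×micro: 5 ⇒ (c0=1, c1=2, c2=5)

c1 at macro-step 6 = 2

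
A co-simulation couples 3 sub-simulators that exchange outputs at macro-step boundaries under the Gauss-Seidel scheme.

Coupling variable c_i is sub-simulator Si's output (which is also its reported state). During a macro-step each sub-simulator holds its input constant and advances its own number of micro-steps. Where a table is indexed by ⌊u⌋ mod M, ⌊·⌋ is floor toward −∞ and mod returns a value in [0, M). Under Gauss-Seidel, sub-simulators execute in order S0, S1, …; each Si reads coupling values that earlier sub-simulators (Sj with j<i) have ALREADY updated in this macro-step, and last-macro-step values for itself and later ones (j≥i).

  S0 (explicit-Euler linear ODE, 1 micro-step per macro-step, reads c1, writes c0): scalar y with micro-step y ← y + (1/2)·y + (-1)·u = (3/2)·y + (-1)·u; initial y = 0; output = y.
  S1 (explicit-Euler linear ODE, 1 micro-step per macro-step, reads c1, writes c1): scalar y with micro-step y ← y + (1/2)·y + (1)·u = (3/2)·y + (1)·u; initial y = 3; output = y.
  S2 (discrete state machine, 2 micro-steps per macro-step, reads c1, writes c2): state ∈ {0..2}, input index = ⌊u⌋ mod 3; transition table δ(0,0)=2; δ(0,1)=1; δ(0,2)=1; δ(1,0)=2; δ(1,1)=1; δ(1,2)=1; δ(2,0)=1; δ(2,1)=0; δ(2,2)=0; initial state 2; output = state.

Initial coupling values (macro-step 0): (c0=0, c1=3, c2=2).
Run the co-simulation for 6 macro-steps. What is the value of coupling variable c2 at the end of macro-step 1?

c2 at macro-step 1 = 1

macro 1: S0 reads c1=3 → after 1×micro: -3; S1 reads c1=3 → after 1×micro: 15/2; S2 reads c1=15/2 → after 2×micro: 1 ⇒ (c0=-3, c1=15/2, c2=1)
macro 2: S0 reads c1=15/2 → after 1×micro: -12; S1 reads c1=15/2 → after 1×micro: 75/4; S2 reads c1=75/4 → after 2×micro: 1 ⇒ (c0=-12, c1=75/4, c2=1)
macro 3: S0 reads c1=75/4 → after 1×micro: -147/4; S1 reads c1=75/4 → after 1×micro: 375/8; S2 reads c1=375/8 → after 2×micro: 1 ⇒ (c0=-147/4, c1=375/8, c2=1)
macro 4: S0 reads c1=375/8 → after 1×micro: -102; S1 reads c1=375/8 → after 1×micro: 1875/16; S2 reads c1=1875/16 → after 2×micro: 1 ⇒ (c0=-102, c1=1875/16, c2=1)
macro 5: S0 reads c1=1875/16 → after 1×micro: -4323/16; S1 reads c1=1875/16 → after 1×micro: 9375/32; S2 reads c1=9375/32 → after 2×micro: 1 ⇒ (c0=-4323/16, c1=9375/32, c2=1)
macro 6: S0 reads c1=9375/32 → after 1×micro: -2793/4; S1 reads c1=9375/32 → after 1×micro: 46875/64; S2 reads c1=46875/64 → after 2×micro: 1 ⇒ (c0=-2793/4, c1=46875/64, c2=1)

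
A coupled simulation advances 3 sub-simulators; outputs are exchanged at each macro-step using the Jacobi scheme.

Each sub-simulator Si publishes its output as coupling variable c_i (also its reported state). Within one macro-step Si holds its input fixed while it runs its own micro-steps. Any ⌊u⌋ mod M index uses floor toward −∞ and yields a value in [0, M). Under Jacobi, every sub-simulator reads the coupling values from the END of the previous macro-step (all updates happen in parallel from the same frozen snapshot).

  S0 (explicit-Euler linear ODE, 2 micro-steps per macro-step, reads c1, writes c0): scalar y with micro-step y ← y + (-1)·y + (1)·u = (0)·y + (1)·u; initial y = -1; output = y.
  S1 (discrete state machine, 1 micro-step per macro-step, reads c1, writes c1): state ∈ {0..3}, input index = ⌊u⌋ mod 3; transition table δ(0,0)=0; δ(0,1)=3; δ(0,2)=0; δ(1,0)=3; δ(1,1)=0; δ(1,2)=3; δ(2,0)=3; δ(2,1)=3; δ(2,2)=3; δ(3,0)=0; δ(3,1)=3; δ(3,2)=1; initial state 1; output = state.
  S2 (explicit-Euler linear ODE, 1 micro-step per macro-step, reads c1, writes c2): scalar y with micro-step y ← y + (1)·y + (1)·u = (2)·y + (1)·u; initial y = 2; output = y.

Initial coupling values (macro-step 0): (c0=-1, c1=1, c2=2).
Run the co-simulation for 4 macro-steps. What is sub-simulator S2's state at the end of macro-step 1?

S2 state at macro-step 1 = 5

macro 1: S0 reads c1=1 → after 2×micro: 1; S1 reads c1=1 → after 1×micro: 0; S2 reads c1=1 → after 1×micro: 5 ⇒ (c0=1, c1=0, c2=5)
macro 2: S0 reads c1=0 → after 2×micro: 0; S1 reads c1=0 → after 1×micro: 0; S2 reads c1=0 → after 1×micro: 10 ⇒ (c0=0, c1=0, c2=10)
macro 3: S0 reads c1=0 → after 2×micro: 0; S1 reads c1=0 → after 1×micro: 0; S2 reads c1=0 → after 1×micro: 20 ⇒ (c0=0, c1=0, c2=20)
macro 4: S0 reads c1=0 → after 2×micro: 0; S1 reads c1=0 → after 1×micro: 0; S2 reads c1=0 → after 1×micro: 40 ⇒ (c0=0, c1=0, c2=40)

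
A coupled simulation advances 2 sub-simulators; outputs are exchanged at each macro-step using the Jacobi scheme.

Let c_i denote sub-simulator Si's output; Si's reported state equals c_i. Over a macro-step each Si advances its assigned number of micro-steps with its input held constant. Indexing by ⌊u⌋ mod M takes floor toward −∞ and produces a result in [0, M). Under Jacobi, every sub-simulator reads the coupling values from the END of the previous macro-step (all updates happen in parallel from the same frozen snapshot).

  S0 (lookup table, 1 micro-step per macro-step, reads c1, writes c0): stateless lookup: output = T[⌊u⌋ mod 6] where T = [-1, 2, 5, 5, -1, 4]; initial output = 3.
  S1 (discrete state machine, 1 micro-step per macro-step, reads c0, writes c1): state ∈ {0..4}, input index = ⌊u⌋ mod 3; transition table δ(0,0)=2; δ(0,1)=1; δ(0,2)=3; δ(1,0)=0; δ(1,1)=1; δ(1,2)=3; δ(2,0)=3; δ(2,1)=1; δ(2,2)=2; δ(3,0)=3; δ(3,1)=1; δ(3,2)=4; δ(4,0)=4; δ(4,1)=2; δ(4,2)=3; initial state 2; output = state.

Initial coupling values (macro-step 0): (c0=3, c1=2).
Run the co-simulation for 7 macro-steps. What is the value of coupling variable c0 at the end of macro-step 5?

macro 1: S0 reads c1=2 → after 1×micro: 5; S1 reads c0=3 → after 1×micro: 3 ⇒ (c0=5, c1=3)
macro 2: S0 reads c1=3 → after 1×micro: 5; S1 reads c0=5 → after 1×micro: 4 ⇒ (c0=5, c1=4)
macro 3: S0 reads c1=4 → after 1×micro: -1; S1 reads c0=5 → after 1×micro: 3 ⇒ (c0=-1, c1=3)
macro 4: S0 reads c1=3 → after 1×micro: 5; S1 reads c0=-1 → after 1×micro: 4 ⇒ (c0=5, c1=4)
macro 5: S0 reads c1=4 → after 1×micro: -1; S1 reads c0=5 → after 1×micro: 3 ⇒ (c0=-1, c1=3)
macro 6: S0 reads c1=3 → after 1×micro: 5; S1 reads c0=-1 → after 1×micro: 4 ⇒ (c0=5, c1=4)
macro 7: S0 reads c1=4 → after 1×micro: -1; S1 reads c0=5 → after 1×micro: 3 ⇒ (c0=-1, c1=3)

c0 at macro-step 5 = -1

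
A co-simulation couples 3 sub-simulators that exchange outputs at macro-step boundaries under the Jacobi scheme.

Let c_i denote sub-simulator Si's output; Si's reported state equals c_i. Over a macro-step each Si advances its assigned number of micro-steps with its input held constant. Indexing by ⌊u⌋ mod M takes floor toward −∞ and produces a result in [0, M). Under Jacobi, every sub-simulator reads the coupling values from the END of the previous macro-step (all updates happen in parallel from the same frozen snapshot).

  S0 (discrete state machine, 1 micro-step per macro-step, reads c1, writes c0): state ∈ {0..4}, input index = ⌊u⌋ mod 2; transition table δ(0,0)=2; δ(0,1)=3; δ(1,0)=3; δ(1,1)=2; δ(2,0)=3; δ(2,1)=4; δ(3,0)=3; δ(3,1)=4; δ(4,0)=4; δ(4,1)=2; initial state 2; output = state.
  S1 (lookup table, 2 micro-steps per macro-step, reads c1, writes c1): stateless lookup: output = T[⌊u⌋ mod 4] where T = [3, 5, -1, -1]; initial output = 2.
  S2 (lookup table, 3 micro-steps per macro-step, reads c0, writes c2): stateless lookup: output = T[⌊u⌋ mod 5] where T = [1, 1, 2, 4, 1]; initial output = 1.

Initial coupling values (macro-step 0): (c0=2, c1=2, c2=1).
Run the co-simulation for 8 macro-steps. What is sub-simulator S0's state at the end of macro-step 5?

S0 state at macro-step 5 = 2

macro 1: S0 reads c1=2 → after 1×micro: 3; S1 reads c1=2 → after 2×micro: -1; S2 reads c0=2 → after 3×micro: 2 ⇒ (c0=3, c1=-1, c2=2)
macro 2: S0 reads c1=-1 → after 1×micro: 4; S1 reads c1=-1 → after 2×micro: -1; S2 reads c0=3 → after 3×micro: 4 ⇒ (c0=4, c1=-1, c2=4)
macro 3: S0 reads c1=-1 → after 1×micro: 2; S1 reads c1=-1 → after 2×micro: -1; S2 reads c0=4 → after 3×micro: 1 ⇒ (c0=2, c1=-1, c2=1)
macro 4: S0 reads c1=-1 → after 1×micro: 4; S1 reads c1=-1 → after 2×micro: -1; S2 reads c0=2 → after 3×micro: 2 ⇒ (c0=4, c1=-1, c2=2)
macro 5: S0 reads c1=-1 → after 1×micro: 2; S1 reads c1=-1 → after 2×micro: -1; S2 reads c0=4 → after 3×micro: 1 ⇒ (c0=2, c1=-1, c2=1)
macro 6: S0 reads c1=-1 → after 1×micro: 4; S1 reads c1=-1 → after 2×micro: -1; S2 reads c0=2 → after 3×micro: 2 ⇒ (c0=4, c1=-1, c2=2)
macro 7: S0 reads c1=-1 → after 1×micro: 2; S1 reads c1=-1 → after 2×micro: -1; S2 reads c0=4 → after 3×micro: 1 ⇒ (c0=2, c1=-1, c2=1)
macro 8: S0 reads c1=-1 → after 1×micro: 4; S1 reads c1=-1 → after 2×micro: -1; S2 reads c0=2 → after 3×micro: 2 ⇒ (c0=4, c1=-1, c2=2)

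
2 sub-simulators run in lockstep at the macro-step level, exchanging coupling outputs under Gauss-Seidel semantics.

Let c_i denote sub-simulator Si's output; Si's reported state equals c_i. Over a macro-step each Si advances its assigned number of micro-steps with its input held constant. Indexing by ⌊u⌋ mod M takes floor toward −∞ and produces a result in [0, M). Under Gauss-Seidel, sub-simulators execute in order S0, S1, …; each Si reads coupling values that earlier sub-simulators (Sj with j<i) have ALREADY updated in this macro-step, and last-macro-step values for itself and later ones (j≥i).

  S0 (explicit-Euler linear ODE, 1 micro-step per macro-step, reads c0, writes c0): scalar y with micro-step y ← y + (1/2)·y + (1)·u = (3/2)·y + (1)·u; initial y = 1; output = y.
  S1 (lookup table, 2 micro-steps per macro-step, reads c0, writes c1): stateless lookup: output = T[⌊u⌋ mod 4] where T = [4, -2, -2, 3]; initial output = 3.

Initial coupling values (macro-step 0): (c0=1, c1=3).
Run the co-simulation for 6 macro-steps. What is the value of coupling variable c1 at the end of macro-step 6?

macro 1: S0 reads c0=1 → after 1×micro: 5/2; S1 reads c0=5/2 → after 2×micro: -2 ⇒ (c0=5/2, c1=-2)
macro 2: S0 reads c0=5/2 → after 1×micro: 25/4; S1 reads c0=25/4 → after 2×micro: -2 ⇒ (c0=25/4, c1=-2)
macro 3: S0 reads c0=25/4 → after 1×micro: 125/8; S1 reads c0=125/8 → after 2×micro: 3 ⇒ (c0=125/8, c1=3)
macro 4: S0 reads c0=125/8 → after 1×micro: 625/16; S1 reads c0=625/16 → after 2×micro: 3 ⇒ (c0=625/16, c1=3)
macro 5: S0 reads c0=625/16 → after 1×micro: 3125/32; S1 reads c0=3125/32 → after 2×micro: -2 ⇒ (c0=3125/32, c1=-2)
macro 6: S0 reads c0=3125/32 → after 1×micro: 15625/64; S1 reads c0=15625/64 → after 2×micro: 4 ⇒ (c0=15625/64, c1=4)

c1 at macro-step 6 = 4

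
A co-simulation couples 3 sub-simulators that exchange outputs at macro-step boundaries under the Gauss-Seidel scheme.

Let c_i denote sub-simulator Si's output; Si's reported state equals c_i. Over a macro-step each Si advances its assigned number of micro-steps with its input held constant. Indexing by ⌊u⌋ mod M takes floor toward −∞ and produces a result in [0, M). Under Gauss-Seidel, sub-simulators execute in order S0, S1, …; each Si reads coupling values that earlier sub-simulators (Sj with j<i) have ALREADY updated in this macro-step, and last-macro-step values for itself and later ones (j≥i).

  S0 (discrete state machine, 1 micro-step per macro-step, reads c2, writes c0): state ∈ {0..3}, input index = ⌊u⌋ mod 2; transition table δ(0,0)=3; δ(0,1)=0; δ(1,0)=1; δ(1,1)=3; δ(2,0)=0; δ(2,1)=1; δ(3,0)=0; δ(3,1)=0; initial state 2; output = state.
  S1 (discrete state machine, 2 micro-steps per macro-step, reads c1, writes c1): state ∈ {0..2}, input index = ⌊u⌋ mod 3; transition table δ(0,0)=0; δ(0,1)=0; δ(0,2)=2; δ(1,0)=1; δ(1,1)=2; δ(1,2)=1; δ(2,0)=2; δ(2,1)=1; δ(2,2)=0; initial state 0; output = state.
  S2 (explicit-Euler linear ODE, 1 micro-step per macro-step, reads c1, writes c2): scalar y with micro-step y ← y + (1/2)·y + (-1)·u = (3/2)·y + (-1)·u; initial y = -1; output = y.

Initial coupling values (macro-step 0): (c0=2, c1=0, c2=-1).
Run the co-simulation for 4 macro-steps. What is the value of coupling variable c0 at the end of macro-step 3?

c0 at macro-step 3 = 3

macro 1: S0 reads c2=-1 → after 1×micro: 1; S1 reads c1=0 → after 2×micro: 0; S2 reads c1=0 → after 1×micro: -3/2 ⇒ (c0=1, c1=0, c2=-3/2)
macro 2: S0 reads c2=-3/2 → after 1×micro: 1; S1 reads c1=0 → after 2×micro: 0; S2 reads c1=0 → after 1×micro: -9/4 ⇒ (c0=1, c1=0, c2=-9/4)
macro 3: S0 reads c2=-9/4 → after 1×micro: 3; S1 reads c1=0 → after 2×micro: 0; S2 reads c1=0 → after 1×micro: -27/8 ⇒ (c0=3, c1=0, c2=-27/8)
macro 4: S0 reads c2=-27/8 → after 1×micro: 0; S1 reads c1=0 → after 2×micro: 0; S2 reads c1=0 → after 1×micro: -81/16 ⇒ (c0=0, c1=0, c2=-81/16)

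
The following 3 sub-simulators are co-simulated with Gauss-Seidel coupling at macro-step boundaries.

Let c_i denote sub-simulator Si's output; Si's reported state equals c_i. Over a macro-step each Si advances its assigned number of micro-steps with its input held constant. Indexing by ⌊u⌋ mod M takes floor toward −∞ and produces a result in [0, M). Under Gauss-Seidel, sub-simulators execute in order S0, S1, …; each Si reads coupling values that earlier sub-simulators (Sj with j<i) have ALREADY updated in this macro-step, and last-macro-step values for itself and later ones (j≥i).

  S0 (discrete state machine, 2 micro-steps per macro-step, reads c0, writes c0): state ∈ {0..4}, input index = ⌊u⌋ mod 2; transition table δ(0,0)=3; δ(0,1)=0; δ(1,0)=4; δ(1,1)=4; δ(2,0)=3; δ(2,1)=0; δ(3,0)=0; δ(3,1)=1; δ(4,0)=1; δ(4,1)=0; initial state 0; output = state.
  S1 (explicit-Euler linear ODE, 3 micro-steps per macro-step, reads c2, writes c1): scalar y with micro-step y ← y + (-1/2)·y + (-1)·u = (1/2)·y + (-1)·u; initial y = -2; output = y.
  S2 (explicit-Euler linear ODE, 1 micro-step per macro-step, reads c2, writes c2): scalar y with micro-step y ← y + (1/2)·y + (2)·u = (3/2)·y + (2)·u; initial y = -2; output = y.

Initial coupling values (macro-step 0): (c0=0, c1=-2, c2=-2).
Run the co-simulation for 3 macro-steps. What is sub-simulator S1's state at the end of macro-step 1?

S1 state at macro-step 1 = 13/4

macro 1: S0 reads c0=0 → after 2×micro: 0; S1 reads c2=-2 → after 3×micro: 13/4; S2 reads c2=-2 → after 1×micro: -7 ⇒ (c0=0, c1=13/4, c2=-7)
macro 2: S0 reads c0=0 → after 2×micro: 0; S1 reads c2=-7 → after 3×micro: 405/32; S2 reads c2=-7 → after 1×micro: -49/2 ⇒ (c0=0, c1=405/32, c2=-49/2)
macro 3: S0 reads c0=0 → after 2×micro: 0; S1 reads c2=-49/2 → after 3×micro: 11381/256; S2 reads c2=-49/2 → after 1×micro: -343/4 ⇒ (c0=0, c1=11381/256, c2=-343/4)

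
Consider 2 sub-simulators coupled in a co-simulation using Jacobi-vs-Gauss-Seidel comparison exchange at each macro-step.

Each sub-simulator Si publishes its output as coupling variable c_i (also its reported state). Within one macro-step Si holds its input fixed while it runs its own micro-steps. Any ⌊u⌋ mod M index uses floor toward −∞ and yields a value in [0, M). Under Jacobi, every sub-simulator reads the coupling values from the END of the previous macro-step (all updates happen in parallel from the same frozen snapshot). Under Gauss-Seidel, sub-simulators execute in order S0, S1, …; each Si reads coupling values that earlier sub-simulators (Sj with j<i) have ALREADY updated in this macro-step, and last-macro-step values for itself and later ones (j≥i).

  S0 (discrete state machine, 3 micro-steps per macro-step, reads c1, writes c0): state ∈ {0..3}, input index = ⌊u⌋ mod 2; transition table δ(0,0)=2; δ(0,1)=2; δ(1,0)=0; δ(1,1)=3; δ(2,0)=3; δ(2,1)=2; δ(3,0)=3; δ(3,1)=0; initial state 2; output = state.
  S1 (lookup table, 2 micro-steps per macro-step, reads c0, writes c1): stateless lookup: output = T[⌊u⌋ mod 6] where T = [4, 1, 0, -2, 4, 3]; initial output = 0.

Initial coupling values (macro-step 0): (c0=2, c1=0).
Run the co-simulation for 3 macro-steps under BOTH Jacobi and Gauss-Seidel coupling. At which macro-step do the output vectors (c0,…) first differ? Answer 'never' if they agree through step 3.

first divergence at macro-step: 1

[Jacobi] macro 1: S0 reads c1=0 → after 3×micro: 3; S1 reads c0=2 → after 2×micro: 0 ⇒ (c0=3, c1=0)
[Jacobi] macro 2: S0 reads c1=0 → after 3×micro: 3; S1 reads c0=3 → after 2×micro: -2 ⇒ (c0=3, c1=-2)
[Jacobi] macro 3: S0 reads c1=-2 → after 3×micro: 3; S1 reads c0=3 → after 2×micro: -2 ⇒ (c0=3, c1=-2)
[Gauss-Seidel] macro 1: S0 reads c1=0 → after 3×micro: 3; S1 reads c0=3 → after 2×micro: -2 ⇒ (c0=3, c1=-2)
[Gauss-Seidel] macro 2: S0 reads c1=-2 → after 3×micro: 3; S1 reads c0=3 → after 2×micro: -2 ⇒ (c0=3, c1=-2)
[Gauss-Seidel] macro 3: S0 reads c1=-2 → after 3×micro: 3; S1 reads c0=3 → after 2×micro: -2 ⇒ (c0=3, c1=-2)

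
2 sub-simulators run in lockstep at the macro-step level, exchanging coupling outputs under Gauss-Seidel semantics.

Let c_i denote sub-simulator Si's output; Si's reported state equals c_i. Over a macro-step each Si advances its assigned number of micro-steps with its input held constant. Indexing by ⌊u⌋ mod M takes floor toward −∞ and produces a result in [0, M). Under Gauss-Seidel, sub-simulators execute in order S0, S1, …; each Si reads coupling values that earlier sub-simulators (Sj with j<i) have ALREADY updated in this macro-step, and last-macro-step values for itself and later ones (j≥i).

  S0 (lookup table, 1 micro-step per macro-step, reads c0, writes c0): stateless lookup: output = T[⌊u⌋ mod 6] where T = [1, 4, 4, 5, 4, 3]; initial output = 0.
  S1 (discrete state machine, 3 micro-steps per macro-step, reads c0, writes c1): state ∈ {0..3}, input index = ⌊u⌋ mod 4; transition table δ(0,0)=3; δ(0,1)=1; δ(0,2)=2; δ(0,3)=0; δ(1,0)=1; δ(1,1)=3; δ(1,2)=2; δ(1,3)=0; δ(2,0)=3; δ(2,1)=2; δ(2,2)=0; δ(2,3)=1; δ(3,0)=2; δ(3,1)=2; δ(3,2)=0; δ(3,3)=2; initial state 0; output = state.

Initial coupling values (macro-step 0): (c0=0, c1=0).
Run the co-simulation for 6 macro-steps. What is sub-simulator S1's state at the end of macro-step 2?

macro 1: S0 reads c0=0 → after 1×micro: 1; S1 reads c0=1 → after 3×micro: 2 ⇒ (c0=1, c1=2)
macro 2: S0 reads c0=1 → after 1×micro: 4; S1 reads c0=4 → after 3×micro: 3 ⇒ (c0=4, c1=3)
macro 3: S0 reads c0=4 → after 1×micro: 4; S1 reads c0=4 → after 3×micro: 2 ⇒ (c0=4, c1=2)
macro 4: S0 reads c0=4 → after 1×micro: 4; S1 reads c0=4 → after 3×micro: 3 ⇒ (c0=4, c1=3)
macro 5: S0 reads c0=4 → after 1×micro: 4; S1 reads c0=4 → after 3×micro: 2 ⇒ (c0=4, c1=2)
macro 6: S0 reads c0=4 → after 1×micro: 4; S1 reads c0=4 → after 3×micro: 3 ⇒ (c0=4, c1=3)

S1 state at macro-step 2 = 3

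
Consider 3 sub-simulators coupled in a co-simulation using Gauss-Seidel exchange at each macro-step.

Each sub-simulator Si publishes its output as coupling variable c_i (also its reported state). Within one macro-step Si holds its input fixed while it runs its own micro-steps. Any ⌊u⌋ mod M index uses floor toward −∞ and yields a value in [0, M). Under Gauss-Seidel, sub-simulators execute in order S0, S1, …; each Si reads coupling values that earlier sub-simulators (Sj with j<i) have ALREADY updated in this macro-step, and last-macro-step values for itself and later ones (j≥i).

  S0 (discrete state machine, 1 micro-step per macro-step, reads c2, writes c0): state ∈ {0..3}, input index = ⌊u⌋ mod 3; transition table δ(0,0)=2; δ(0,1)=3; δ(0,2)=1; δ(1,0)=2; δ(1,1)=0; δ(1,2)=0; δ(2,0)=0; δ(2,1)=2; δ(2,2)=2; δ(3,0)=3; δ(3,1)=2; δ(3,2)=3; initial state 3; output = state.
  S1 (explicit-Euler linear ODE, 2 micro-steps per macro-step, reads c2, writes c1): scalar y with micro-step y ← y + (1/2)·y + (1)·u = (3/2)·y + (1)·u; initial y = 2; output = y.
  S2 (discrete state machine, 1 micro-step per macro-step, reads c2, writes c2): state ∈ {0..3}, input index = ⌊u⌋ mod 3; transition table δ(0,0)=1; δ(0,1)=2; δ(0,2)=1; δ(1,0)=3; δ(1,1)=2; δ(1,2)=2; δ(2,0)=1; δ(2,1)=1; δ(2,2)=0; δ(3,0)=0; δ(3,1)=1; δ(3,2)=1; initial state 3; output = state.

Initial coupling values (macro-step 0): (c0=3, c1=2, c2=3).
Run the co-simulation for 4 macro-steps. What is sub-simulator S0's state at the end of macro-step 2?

macro 1: S0 reads c2=3 → after 1×micro: 3; S1 reads c2=3 → after 2×micro: 12; S2 reads c2=3 → after 1×micro: 0 ⇒ (c0=3, c1=12, c2=0)
macro 2: S0 reads c2=0 → after 1×micro: 3; S1 reads c2=0 → after 2×micro: 27; S2 reads c2=0 → after 1×micro: 1 ⇒ (c0=3, c1=27, c2=1)
macro 3: S0 reads c2=1 → after 1×micro: 2; S1 reads c2=1 → after 2×micro: 253/4; S2 reads c2=1 → after 1×micro: 2 ⇒ (c0=2, c1=253/4, c2=2)
macro 4: S0 reads c2=2 → after 1×micro: 2; S1 reads c2=2 → after 2×micro: 2357/16; S2 reads c2=2 → after 1×micro: 0 ⇒ (c0=2, c1=2357/16, c2=0)

S0 state at macro-step 2 = 3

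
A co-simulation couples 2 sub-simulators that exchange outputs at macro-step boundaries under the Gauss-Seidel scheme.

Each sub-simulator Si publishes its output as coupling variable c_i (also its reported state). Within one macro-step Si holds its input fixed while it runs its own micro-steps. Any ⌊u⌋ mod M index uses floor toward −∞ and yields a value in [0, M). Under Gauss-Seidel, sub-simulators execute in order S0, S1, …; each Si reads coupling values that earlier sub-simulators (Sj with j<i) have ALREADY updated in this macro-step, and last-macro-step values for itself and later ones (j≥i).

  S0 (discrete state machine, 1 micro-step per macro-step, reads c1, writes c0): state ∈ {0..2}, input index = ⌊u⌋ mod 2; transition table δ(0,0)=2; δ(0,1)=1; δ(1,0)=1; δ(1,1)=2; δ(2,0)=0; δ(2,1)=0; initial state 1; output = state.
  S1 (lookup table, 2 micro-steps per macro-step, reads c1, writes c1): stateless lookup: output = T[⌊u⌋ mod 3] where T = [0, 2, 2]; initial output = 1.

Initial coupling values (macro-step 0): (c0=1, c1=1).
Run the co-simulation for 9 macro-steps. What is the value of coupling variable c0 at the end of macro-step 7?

macro 1: S0 reads c1=1 → after 1×micro: 2; S1 reads c1=1 → after 2×micro: 2 ⇒ (c0=2, c1=2)
macro 2: S0 reads c1=2 → after 1×micro: 0; S1 reads c1=2 → after 2×micro: 2 ⇒ (c0=0, c1=2)
macro 3: S0 reads c1=2 → after 1×micro: 2; S1 reads c1=2 → after 2×micro: 2 ⇒ (c0=2, c1=2)
macro 4: S0 reads c1=2 → after 1×micro: 0; S1 reads c1=2 → after 2×micro: 2 ⇒ (c0=0, c1=2)
macro 5: S0 reads c1=2 → after 1×micro: 2; S1 reads c1=2 → after 2×micro: 2 ⇒ (c0=2, c1=2)
macro 6: S0 reads c1=2 → after 1×micro: 0; S1 reads c1=2 → after 2×micro: 2 ⇒ (c0=0, c1=2)
macro 7: S0 reads c1=2 → after 1×micro: 2; S1 reads c1=2 → after 2×micro: 2 ⇒ (c0=2, c1=2)
macro 8: S0 reads c1=2 → after 1×micro: 0; S1 reads c1=2 → after 2×micro: 2 ⇒ (c0=0, c1=2)
macro 9: S0 reads c1=2 → after 1×micro: 2; S1 reads c1=2 → after 2×micro: 2 ⇒ (c0=2, c1=2)

c0 at macro-step 7 = 2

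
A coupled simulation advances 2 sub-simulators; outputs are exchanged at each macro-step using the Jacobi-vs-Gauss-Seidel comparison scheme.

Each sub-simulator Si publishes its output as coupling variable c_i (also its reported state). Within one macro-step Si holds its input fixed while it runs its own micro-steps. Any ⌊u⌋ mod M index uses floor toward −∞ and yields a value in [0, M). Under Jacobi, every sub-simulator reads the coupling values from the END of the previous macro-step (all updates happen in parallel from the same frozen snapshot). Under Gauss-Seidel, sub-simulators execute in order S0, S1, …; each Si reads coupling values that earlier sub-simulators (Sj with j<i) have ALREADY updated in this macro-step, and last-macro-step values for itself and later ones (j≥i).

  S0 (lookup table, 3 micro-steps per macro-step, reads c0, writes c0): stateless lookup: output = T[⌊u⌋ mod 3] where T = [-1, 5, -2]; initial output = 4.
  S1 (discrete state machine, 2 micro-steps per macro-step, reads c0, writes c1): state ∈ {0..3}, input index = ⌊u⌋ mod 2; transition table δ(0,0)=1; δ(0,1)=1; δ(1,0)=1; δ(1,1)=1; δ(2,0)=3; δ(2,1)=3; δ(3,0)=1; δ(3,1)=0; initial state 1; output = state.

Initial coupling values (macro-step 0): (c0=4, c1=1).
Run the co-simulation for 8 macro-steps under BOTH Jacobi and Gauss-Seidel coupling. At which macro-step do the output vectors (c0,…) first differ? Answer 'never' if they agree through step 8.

first divergence at macro-step: never

[Jacobi] macro 1: S0 reads c0=4 → after 3×micro: 5; S1 reads c0=4 → after 2×micro: 1 ⇒ (c0=5, c1=1)
[Jacobi] macro 2: S0 reads c0=5 → after 3×micro: -2; S1 reads c0=5 → after 2×micro: 1 ⇒ (c0=-2, c1=1)
[Jacobi] macro 3: S0 reads c0=-2 → after 3×micro: 5; S1 reads c0=-2 → after 2×micro: 1 ⇒ (c0=5, c1=1)
[Jacobi] macro 4: S0 reads c0=5 → after 3×micro: -2; S1 reads c0=5 → after 2×micro: 1 ⇒ (c0=-2, c1=1)
[Jacobi] macro 5: S0 reads c0=-2 → after 3×micro: 5; S1 reads c0=-2 → after 2×micro: 1 ⇒ (c0=5, c1=1)
[Jacobi] macro 6: S0 reads c0=5 → after 3×micro: -2; S1 reads c0=5 → after 2×micro: 1 ⇒ (c0=-2, c1=1)
[Jacobi] macro 7: S0 reads c0=-2 → after 3×micro: 5; S1 reads c0=-2 → after 2×micro: 1 ⇒ (c0=5, c1=1)
[Jacobi] macro 8: S0 reads c0=5 → after 3×micro: -2; S1 reads c0=5 → after 2×micro: 1 ⇒ (c0=-2, c1=1)
[Gauss-Seidel] macro 1: S0 reads c0=4 → after 3×micro: 5; S1 reads c0=5 → after 2×micro: 1 ⇒ (c0=5, c1=1)
[Gauss-Seidel] macro 2: S0 reads c0=5 → after 3×micro: -2; S1 reads c0=-2 → after 2×micro: 1 ⇒ (c0=-2, c1=1)
[Gauss-Seidel] macro 3: S0 reads c0=-2 → after 3×micro: 5; S1 reads c0=5 → after 2×micro: 1 ⇒ (c0=5, c1=1)
[Gauss-Seidel] macro 4: S0 reads c0=5 → after 3×micro: -2; S1 reads c0=-2 → after 2×micro: 1 ⇒ (c0=-2, c1=1)
[Gauss-Seidel] macro 5: S0 reads c0=-2 → after 3×micro: 5; S1 reads c0=5 → after 2×micro: 1 ⇒ (c0=5, c1=1)
[Gauss-Seidel] macro 6: S0 reads c0=5 → after 3×micro: -2; S1 reads c0=-2 → after 2×micro: 1 ⇒ (c0=-2, c1=1)
[Gauss-Seidel] macro 7: S0 reads c0=-2 → after 3×micro: 5; S1 reads c0=5 → after 2×micro: 1 ⇒ (c0=5, c1=1)
[Gauss-Seidel] macro 8: S0 reads c0=5 → after 3×micro: -2; S1 reads c0=-2 → after 2×micro: 1 ⇒ (c0=-2, c1=1)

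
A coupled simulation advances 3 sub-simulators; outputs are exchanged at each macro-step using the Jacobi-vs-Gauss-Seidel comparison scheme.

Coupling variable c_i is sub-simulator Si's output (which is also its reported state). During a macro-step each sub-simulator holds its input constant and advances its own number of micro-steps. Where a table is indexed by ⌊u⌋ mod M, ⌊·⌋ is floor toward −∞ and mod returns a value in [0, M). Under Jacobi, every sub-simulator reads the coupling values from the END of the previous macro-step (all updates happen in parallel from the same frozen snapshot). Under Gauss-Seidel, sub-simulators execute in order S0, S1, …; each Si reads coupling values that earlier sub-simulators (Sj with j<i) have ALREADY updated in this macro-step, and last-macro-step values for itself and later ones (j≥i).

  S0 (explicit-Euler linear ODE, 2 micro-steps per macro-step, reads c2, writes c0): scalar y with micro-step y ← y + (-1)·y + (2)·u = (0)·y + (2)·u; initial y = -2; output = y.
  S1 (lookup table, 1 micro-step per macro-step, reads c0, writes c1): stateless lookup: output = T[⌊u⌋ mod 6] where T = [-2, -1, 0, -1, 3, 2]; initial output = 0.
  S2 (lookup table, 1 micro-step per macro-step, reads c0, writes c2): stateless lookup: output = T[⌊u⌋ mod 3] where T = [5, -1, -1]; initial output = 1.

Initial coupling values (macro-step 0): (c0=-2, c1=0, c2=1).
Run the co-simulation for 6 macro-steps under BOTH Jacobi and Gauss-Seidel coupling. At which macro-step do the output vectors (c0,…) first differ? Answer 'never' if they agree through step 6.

first divergence at macro-step: 1

[Jacobi] macro 1: S0 reads c2=1 → after 2×micro: 2; S1 reads c0=-2 → after 1×micro: 3; S2 reads c0=-2 → after 1×micro: -1 ⇒ (c0=2, c1=3, c2=-1)
[Jacobi] macro 2: S0 reads c2=-1 → after 2×micro: -2; S1 reads c0=2 → after 1×micro: 0; S2 reads c0=2 → after 1×micro: -1 ⇒ (c0=-2, c1=0, c2=-1)
[Jacobi] macro 3: S0 reads c2=-1 → after 2×micro: -2; S1 reads c0=-2 → after 1×micro: 3; S2 reads c0=-2 → after 1×micro: -1 ⇒ (c0=-2, c1=3, c2=-1)
[Jacobi] macro 4: S0 reads c2=-1 → after 2×micro: -2; S1 reads c0=-2 → after 1×micro: 3; S2 reads c0=-2 → after 1×micro: -1 ⇒ (c0=-2, c1=3, c2=-1)
[Jacobi] macro 5: S0 reads c2=-1 → after 2×micro: -2; S1 reads c0=-2 → after 1×micro: 3; S2 reads c0=-2 → after 1×micro: -1 ⇒ (c0=-2, c1=3, c2=-1)
[Jacobi] macro 6: S0 reads c2=-1 → after 2×micro: -2; S1 reads c0=-2 → after 1×micro: 3; S2 reads c0=-2 → after 1×micro: -1 ⇒ (c0=-2, c1=3, c2=-1)
[Gauss-Seidel] macro 1: S0 reads c2=1 → after 2×micro: 2; S1 reads c0=2 → after 1×micro: 0; S2 reads c0=2 → after 1×micro: -1 ⇒ (c0=2, c1=0, c2=-1)
[Gauss-Seidel] macro 2: S0 reads c2=-1 → after 2×micro: -2; S1 reads c0=-2 → after 1×micro: 3; S2 reads c0=-2 → after 1×micro: -1 ⇒ (c0=-2, c1=3, c2=-1)
[Gauss-Seidel] macro 3: S0 reads c2=-1 → after 2×micro: -2; S1 reads c0=-2 → after 1×micro: 3; S2 reads c0=-2 → after 1×micro: -1 ⇒ (c0=-2, c1=3, c2=-1)
[Gauss-Seidel] macro 4: S0 reads c2=-1 → after 2×micro: -2; S1 reads c0=-2 → after 1×micro: 3; S2 reads c0=-2 → after 1×micro: -1 ⇒ (c0=-2, c1=3, c2=-1)
[Gauss-Seidel] macro 5: S0 reads c2=-1 → after 2×micro: -2; S1 reads c0=-2 → after 1×micro: 3; S2 reads c0=-2 → after 1×micro: -1 ⇒ (c0=-2, c1=3, c2=-1)
[Gauss-Seidel] macro 6: S0 reads c2=-1 → after 2×micro: -2; S1 reads c0=-2 → after 1×micro: 3; S2 reads c0=-2 → after 1×micro: -1 ⇒ (c0=-2, c1=3, c2=-1)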